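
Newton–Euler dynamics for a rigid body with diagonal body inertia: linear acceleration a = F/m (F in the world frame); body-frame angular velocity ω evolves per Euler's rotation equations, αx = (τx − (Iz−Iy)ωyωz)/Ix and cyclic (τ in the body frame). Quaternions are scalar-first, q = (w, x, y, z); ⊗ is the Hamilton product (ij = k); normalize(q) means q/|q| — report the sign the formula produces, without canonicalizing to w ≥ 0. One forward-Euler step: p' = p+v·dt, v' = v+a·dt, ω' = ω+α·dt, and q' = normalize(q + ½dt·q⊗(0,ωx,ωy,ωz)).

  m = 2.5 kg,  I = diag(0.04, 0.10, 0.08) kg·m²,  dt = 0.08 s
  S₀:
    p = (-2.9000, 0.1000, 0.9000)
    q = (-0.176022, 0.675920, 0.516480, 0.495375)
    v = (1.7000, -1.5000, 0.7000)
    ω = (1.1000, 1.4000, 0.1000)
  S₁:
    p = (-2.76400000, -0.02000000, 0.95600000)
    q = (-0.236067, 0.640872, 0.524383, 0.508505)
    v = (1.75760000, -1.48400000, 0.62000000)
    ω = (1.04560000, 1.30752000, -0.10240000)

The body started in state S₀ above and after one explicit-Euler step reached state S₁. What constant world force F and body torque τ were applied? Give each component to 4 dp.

Δv = v₁−v₀ = (0.05760000, 0.01600000, -0.08000000)
m·(v₁−v₀)/dt = (1.8000, 0.5000, -2.5000)
ω₁ − ω₀ = (-0.05440000, -0.09248000, -0.20240000)
gyro term ω₀×Iω₀ = (-0.0028, -0.0044, 0.0924)
I·α + gyro = (-0.0300, -0.1200, -0.1100)

F = (1.8000, 0.5000, -2.5000)
τ = (-0.0300, -0.1200, -0.1100)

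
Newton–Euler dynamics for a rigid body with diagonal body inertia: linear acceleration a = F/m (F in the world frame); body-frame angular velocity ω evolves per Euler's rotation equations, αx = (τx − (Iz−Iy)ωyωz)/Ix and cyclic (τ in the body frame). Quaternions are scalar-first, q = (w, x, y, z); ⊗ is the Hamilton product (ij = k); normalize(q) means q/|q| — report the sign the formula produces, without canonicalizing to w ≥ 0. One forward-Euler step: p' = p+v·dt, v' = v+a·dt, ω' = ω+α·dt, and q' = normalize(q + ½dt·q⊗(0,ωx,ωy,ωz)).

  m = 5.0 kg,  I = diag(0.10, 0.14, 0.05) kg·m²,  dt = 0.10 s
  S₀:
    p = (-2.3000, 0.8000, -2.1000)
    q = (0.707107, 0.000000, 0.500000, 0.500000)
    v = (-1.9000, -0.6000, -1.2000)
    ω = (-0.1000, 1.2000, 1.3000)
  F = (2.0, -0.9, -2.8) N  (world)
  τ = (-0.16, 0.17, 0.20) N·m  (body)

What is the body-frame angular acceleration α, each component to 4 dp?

α = (-0.1960, 1.2607, 4.0960)

gyro term ω×Iω = (-0.1404, -0.0065, -0.0048)
angular accel α = (-0.1960, 1.2607, 4.0960)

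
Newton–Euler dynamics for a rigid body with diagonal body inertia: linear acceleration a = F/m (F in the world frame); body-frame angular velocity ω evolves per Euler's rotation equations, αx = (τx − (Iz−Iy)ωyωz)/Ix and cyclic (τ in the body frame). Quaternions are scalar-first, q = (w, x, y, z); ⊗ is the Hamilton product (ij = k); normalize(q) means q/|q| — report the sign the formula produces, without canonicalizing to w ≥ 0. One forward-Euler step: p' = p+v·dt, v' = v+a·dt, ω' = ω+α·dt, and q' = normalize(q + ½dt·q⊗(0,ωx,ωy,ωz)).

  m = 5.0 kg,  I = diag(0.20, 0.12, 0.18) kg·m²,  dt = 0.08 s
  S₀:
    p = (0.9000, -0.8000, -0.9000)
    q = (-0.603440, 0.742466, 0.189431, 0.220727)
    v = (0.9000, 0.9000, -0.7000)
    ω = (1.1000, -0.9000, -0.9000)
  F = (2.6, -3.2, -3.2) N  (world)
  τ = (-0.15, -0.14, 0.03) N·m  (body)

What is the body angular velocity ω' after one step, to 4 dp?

ω' = (1.0206, -0.9801, -0.9219)

α = I⁻¹(τ − ω×Iω) = (-0.9930, -1.0017, -0.2733)
ω + α·dt = (1.0206, -0.9801, -0.9219)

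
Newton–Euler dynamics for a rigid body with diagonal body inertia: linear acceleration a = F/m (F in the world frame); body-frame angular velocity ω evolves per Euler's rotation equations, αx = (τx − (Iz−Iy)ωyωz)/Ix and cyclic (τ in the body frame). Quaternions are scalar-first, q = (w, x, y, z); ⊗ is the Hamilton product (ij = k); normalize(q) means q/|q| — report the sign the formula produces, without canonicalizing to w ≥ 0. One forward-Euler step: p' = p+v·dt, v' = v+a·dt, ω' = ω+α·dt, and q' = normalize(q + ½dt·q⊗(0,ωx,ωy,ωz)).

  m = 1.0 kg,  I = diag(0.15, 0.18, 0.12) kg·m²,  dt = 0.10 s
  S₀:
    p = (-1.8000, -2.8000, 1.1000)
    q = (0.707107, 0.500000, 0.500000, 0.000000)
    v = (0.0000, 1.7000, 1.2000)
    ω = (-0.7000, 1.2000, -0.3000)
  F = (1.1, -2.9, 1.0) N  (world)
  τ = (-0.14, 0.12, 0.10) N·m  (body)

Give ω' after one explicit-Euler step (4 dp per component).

(τ − ω×Iω)/I = (-1.0773, 0.6317, 1.0433)
ω' = ω + α·dt = (-0.8077, 1.2632, -0.1957)

ω' = (-0.8077, 1.2632, -0.1957)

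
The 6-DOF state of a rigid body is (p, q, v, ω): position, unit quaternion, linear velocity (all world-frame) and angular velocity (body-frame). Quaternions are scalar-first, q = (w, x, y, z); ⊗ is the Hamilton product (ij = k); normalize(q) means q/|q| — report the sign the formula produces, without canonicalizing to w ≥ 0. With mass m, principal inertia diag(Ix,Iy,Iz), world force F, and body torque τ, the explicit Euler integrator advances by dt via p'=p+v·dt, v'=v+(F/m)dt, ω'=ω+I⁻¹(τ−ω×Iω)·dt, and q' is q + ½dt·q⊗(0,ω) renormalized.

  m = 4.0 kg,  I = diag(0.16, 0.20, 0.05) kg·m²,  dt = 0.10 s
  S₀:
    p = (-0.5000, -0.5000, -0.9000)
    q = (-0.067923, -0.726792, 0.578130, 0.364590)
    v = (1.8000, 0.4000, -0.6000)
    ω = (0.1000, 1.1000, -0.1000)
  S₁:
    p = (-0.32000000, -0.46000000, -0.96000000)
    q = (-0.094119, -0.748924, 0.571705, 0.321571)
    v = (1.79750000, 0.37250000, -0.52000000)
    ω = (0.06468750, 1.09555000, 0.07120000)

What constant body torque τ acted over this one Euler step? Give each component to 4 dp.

τ = (-0.0400, -0.0100, 0.0900)

ω₁ − ω₀ = (-0.03531250, -0.00445000, 0.17120000)
applied torque τ = (-0.0400, -0.0100, 0.0900)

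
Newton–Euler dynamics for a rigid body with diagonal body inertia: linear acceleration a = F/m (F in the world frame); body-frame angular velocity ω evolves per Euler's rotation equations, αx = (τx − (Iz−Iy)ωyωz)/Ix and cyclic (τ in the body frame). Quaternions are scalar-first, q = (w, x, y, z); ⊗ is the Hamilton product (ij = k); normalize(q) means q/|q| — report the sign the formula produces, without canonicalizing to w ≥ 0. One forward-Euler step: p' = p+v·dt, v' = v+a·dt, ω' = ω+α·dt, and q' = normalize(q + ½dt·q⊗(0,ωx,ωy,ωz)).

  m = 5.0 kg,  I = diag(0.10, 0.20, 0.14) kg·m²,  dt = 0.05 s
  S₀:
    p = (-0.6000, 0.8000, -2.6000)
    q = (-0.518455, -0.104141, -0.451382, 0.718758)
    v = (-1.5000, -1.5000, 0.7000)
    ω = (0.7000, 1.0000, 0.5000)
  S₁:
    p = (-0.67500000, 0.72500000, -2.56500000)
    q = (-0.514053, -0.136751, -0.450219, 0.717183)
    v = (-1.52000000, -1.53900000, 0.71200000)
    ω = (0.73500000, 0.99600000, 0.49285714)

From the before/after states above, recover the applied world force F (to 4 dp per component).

Δv = v₁−v₀ = (-0.02000000, -0.03900000, 0.01200000)
m·(v₁−v₀)/dt = (-2.0000, -3.9000, 1.2000)

F = (-2.0000, -3.9000, 1.2000)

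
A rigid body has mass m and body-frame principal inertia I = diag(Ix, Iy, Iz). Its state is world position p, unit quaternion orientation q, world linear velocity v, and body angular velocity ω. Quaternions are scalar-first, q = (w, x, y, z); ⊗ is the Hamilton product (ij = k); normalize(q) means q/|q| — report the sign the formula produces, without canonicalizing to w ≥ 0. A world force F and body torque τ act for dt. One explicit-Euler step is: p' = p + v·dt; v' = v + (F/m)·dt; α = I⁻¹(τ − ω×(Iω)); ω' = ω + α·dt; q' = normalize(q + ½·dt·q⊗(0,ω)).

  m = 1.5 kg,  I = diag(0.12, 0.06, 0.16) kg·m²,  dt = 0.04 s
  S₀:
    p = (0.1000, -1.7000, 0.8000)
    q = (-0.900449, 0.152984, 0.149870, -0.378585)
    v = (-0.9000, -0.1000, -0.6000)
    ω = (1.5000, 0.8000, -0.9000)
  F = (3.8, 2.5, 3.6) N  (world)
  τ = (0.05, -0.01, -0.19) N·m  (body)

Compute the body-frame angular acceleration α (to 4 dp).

α = (1.0167, -1.0667, -0.7375)

ω×(Iω) gyroscopic = (-0.0720, 0.0540, -0.0720)
angular accel α = (1.0167, -1.0667, -0.7375)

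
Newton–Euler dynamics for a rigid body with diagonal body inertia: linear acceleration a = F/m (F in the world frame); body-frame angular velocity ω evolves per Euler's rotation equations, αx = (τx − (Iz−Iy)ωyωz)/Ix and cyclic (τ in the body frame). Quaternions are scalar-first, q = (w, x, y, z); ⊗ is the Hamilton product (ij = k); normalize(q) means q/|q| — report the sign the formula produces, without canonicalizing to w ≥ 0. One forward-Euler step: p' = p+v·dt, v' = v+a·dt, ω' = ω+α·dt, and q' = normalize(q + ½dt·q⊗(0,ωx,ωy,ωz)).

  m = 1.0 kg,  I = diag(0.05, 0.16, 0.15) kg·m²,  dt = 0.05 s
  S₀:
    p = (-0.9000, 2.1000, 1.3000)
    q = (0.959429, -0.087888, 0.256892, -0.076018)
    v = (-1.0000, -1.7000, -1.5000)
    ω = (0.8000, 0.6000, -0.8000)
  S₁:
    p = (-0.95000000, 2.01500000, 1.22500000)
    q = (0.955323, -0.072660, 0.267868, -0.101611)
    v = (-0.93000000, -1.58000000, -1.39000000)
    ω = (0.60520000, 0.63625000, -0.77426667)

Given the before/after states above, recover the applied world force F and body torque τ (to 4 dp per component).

v₁ − v₀ = (0.07000000, 0.12000000, 0.11000000)
m·(v₁−v₀)/dt = (1.4000, 2.4000, 2.2000)
ω₁ − ω₀ = (-0.19480000, 0.03625000, 0.02573333)
τ = I·(Δω/dt) + ω₀×(Iω₀) = (-0.1900, 0.1800, 0.1300)

F = (1.4000, 2.4000, 2.2000)
τ = (-0.1900, 0.1800, 0.1300)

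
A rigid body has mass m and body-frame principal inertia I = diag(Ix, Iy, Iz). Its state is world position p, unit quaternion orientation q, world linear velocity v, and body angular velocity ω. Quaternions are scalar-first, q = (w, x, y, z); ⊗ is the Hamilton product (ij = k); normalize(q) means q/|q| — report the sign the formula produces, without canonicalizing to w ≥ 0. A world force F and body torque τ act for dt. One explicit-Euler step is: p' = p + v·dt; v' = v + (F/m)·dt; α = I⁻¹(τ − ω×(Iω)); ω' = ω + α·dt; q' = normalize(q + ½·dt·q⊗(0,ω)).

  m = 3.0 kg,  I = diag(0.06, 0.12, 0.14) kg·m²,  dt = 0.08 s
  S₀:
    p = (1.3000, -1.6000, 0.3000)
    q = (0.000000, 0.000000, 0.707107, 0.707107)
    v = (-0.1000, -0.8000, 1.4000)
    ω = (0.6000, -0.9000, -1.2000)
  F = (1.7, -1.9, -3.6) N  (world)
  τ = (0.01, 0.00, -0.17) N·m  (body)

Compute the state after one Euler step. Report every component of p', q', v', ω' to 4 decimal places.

p' = (1.2920, -1.6640, 0.4120)
q' = (0.0593, -0.0085, 0.7226, 0.6887)
v' = (-0.0547, -0.8507, 1.3040)
ω' = (0.5845, -0.9384, -1.2786)

precession coupling ω×(Iω) = (0.0216, 0.0576, -0.0324)
α = I⁻¹(τ − ω×Iω) = (-0.1933, -0.4800, -0.9829)
new body rate ω' = (0.5845, -0.9384, -1.2786)
Hamilton product q⊗(0,ω) = (1.4849247, -0.2121321, 0.4242642, -0.4242642)
q + ½dt·q⊗(0,ω), renormalized = (0.0593, -0.0085, 0.7226, 0.6887)
linear accel F/m = (0.5667, -0.6333, -1.2000)
p' = p + v·dt = (1.2920, -1.6640, 0.4120)
v + (F/m)dt = (-0.0547, -0.8507, 1.3040)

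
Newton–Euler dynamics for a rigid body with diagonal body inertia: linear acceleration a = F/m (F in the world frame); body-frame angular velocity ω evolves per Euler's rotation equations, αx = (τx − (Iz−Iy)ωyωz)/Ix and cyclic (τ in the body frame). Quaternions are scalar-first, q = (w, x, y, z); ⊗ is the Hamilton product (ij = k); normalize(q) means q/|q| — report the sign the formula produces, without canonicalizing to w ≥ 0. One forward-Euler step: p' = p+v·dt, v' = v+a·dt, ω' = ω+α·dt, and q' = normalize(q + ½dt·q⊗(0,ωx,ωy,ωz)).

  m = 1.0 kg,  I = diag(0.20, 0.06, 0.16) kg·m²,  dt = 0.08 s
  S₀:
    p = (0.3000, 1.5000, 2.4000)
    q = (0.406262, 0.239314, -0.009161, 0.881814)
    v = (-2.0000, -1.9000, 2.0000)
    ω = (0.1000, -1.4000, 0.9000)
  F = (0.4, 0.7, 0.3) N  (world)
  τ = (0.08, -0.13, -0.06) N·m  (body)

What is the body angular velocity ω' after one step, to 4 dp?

ω' = (0.1824, -1.5781, 0.8602)

precession coupling ω×(Iω) = (-0.1260, 0.0036, 0.0196)
angular accel α = (1.0300, -2.2267, -0.4975)
ω + α·dt = (0.1824, -1.5781, 0.8602)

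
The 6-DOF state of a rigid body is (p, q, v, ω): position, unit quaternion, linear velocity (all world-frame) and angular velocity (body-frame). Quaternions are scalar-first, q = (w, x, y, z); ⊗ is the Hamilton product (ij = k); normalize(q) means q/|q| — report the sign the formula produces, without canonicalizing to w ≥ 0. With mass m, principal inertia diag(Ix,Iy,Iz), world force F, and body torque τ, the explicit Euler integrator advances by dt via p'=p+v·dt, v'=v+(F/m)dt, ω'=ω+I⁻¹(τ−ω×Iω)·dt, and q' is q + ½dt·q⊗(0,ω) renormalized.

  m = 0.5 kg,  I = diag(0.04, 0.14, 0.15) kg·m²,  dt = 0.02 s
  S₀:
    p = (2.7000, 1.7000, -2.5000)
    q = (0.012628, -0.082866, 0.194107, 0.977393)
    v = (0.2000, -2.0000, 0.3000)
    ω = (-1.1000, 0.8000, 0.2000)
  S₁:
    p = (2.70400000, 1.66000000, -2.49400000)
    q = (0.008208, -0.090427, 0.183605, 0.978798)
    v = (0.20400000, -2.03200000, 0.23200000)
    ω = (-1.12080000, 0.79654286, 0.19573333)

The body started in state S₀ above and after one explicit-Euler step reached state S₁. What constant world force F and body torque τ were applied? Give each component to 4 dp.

Δv = v₁−v₀ = (0.00400000, -0.03200000, -0.06800000)
F = m·Δv/dt = (0.1000, -0.8000, -1.7000)
rate change Δω = (-0.02080000, -0.00345714, -0.00426667)
precession coupling = (0.0016, 0.0242, -0.0880)
applied torque τ = (-0.0400, 0.0000, -0.1200)

F = (0.1000, -0.8000, -1.7000)
τ = (-0.0400, 0.0000, -0.1200)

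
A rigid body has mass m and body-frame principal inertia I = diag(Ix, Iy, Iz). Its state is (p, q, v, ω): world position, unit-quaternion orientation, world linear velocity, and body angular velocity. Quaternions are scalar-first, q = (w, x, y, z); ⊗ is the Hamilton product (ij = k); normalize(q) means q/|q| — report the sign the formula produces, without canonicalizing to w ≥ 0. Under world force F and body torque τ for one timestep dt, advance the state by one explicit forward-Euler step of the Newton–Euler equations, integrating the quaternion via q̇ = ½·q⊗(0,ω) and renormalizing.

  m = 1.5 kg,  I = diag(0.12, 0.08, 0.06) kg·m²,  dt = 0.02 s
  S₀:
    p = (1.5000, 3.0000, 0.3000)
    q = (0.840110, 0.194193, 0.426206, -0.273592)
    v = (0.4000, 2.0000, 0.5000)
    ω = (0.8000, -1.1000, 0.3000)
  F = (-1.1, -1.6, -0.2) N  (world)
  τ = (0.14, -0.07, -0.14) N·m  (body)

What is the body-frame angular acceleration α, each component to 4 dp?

α = (1.1117, -1.0550, -2.9200)

ω×(Iω) gyroscopic = (0.0066, 0.0144, 0.0352)
α = I⁻¹(τ − ω×Iω) = (1.1117, -1.0550, -2.9200)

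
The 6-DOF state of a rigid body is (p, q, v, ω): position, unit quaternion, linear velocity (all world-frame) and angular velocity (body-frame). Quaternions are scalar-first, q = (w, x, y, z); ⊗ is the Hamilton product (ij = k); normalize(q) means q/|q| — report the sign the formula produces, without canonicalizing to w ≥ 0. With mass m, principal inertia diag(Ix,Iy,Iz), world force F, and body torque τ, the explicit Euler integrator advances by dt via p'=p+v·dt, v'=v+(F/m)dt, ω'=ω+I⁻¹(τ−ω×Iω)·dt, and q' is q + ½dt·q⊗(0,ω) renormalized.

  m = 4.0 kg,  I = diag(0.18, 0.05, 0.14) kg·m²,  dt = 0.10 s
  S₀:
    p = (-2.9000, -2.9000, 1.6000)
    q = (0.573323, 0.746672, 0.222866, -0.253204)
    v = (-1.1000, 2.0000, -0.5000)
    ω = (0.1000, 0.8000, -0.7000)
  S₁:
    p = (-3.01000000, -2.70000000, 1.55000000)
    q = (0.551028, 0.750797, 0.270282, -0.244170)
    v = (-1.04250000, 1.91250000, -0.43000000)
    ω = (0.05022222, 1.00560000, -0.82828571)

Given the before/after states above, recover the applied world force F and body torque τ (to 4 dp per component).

F = (2.3000, -3.5000, 2.8000)
τ = (-0.1400, 0.1000, -0.1900)

v₁ − v₀ = (0.05750000, -0.08750000, 0.07000000)
F = m·Δv/dt = (2.3000, -3.5000, 2.8000)
ω₁ − ω₀ = (-0.04977778, 0.20560000, -0.12828571)
gyro term ω₀×Iω₀ = (-0.0504, -0.0028, -0.0104)
I·α + gyro = (-0.1400, 0.1000, -0.1900)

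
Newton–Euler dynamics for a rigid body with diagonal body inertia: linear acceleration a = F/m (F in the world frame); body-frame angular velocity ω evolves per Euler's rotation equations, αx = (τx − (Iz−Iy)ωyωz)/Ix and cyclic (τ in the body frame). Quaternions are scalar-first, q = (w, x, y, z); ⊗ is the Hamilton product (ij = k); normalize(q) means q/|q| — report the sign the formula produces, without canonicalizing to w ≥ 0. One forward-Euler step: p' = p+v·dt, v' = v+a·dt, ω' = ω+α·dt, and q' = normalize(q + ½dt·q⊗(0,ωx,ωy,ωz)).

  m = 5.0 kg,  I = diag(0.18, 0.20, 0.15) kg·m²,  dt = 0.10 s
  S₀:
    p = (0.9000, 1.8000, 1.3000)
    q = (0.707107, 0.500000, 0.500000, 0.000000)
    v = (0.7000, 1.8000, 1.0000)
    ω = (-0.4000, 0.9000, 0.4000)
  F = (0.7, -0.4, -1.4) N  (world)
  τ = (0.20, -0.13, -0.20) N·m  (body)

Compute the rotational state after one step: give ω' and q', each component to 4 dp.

ω' = (-0.2789, 0.8374, 0.2715)
q' = (0.6936, 0.4952, 0.5211, 0.0466)

gyro term ω×Iω = (-0.0180, -0.0048, -0.0072)
(τ − ω×Iω)/I = (1.2111, -0.6260, -1.2853)
ω + α·dt = (-0.2789, 0.8374, 0.2715)
2q̇ = q⊗(0,ω) = (-0.2500000, -0.0828428, 0.4363963, 0.9328428)
updated quaternion q' = (0.6936, 0.4952, 0.5211, 0.0466)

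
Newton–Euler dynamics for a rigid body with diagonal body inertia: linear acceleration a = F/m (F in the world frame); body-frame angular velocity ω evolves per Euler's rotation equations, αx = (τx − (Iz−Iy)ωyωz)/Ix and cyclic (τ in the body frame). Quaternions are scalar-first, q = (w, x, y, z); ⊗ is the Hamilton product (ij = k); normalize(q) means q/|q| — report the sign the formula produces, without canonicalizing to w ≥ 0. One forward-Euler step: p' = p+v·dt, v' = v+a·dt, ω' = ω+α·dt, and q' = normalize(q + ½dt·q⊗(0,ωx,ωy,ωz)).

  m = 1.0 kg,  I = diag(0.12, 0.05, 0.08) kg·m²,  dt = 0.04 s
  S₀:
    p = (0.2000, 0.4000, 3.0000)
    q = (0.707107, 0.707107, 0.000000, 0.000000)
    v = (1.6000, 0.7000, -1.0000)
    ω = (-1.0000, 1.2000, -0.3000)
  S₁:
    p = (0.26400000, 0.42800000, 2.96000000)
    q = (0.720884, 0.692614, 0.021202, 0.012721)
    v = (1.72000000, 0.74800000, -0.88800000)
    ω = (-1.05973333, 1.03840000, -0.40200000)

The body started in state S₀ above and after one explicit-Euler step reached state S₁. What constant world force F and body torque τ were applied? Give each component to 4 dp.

F = (3.0000, 1.2000, 2.8000)
τ = (-0.1900, -0.1900, -0.1200)

v₁ − v₀ = (0.12000000, 0.04800000, 0.11200000)
m·(v₁−v₀)/dt = (3.0000, 1.2000, 2.8000)
rate change Δω = (-0.05973333, -0.16160000, -0.10200000)
ω₀×(Iω₀) = (-0.0108, 0.0120, 0.0840)
τ = I·(Δω/dt) + ω₀×(Iω₀) = (-0.1900, -0.1900, -0.1200)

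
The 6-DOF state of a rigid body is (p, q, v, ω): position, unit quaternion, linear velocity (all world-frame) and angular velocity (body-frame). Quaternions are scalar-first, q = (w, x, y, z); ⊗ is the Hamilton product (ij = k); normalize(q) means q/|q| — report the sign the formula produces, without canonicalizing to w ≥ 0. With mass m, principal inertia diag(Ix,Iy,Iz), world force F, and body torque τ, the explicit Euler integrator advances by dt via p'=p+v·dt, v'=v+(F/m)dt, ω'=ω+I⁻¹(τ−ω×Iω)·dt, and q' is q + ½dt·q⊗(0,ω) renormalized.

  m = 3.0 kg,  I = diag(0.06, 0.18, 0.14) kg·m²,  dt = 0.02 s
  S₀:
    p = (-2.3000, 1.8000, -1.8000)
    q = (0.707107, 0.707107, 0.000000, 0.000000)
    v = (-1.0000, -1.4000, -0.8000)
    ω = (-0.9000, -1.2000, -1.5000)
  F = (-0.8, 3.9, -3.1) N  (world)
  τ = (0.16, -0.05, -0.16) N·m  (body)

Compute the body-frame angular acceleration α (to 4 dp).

α = (3.8667, 0.3222, -2.0686)

gyro term ω×Iω = (-0.0720, -0.1080, 0.1296)
α = I⁻¹(τ − ω×Iω) = (3.8667, 0.3222, -2.0686)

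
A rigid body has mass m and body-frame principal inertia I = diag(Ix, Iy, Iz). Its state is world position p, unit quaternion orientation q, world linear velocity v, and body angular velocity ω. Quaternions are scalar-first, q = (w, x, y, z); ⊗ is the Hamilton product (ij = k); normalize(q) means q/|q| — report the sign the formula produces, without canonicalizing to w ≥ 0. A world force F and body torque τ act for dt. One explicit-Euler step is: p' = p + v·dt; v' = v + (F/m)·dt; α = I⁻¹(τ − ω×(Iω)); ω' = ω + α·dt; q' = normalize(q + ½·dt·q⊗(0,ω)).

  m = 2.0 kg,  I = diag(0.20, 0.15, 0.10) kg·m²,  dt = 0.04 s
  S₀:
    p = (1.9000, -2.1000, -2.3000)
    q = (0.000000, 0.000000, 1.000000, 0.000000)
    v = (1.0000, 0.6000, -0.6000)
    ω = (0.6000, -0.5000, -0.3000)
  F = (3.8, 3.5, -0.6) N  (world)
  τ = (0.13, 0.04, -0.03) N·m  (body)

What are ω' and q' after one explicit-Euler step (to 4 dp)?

(τ − ω×Iω)/I = (0.6875, 0.3867, -0.4500)
new body rate ω' = (0.6275, -0.4845, -0.3180)
Hamilton product q⊗(0,ω) = (0.5000000, -0.3000000, 0.0000000, -0.6000000)
updated quaternion q' = (0.0100, -0.0060, 0.9999, -0.0120)

ω' = (0.6275, -0.4845, -0.3180)
q' = (0.0100, -0.0060, 0.9999, -0.0120)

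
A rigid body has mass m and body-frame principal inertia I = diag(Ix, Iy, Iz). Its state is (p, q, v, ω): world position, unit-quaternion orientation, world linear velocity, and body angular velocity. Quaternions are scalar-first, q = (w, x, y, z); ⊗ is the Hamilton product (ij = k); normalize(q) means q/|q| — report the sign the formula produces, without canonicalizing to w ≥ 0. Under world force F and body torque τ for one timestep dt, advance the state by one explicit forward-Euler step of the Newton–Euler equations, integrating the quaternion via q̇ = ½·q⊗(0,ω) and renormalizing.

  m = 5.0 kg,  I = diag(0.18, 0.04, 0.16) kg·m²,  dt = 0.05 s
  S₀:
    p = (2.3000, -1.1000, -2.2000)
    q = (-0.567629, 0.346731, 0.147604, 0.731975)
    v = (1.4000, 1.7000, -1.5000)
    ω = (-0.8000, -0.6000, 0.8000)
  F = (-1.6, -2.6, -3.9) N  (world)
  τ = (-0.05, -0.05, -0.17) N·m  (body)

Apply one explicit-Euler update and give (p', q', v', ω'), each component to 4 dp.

p' = (2.3700, -1.0150, -2.2750)
q' = (-0.5728, 0.3718, 0.1345, 0.7180)
v' = (1.3840, 1.6740, -1.5390)
ω' = (-0.7979, -0.6465, 0.7679)

a = (-0.3200, -0.5200, -0.7800)
p' = p + v·dt = (2.3700, -1.0150, -2.2750)
v + (F/m)dt = (1.3840, 1.6740, -1.5390)
α = I⁻¹(τ − ω×Iω) = (0.0422, -0.9300, -0.6425)
new body rate ω' = (-0.7979, -0.6465, 0.7679)
Hamilton product q⊗(0,ω) = (-0.2196328, 1.0113714, -0.5223874, -0.5440586)
updated quaternion q' = (-0.5728, 0.3718, 0.1345, 0.7180)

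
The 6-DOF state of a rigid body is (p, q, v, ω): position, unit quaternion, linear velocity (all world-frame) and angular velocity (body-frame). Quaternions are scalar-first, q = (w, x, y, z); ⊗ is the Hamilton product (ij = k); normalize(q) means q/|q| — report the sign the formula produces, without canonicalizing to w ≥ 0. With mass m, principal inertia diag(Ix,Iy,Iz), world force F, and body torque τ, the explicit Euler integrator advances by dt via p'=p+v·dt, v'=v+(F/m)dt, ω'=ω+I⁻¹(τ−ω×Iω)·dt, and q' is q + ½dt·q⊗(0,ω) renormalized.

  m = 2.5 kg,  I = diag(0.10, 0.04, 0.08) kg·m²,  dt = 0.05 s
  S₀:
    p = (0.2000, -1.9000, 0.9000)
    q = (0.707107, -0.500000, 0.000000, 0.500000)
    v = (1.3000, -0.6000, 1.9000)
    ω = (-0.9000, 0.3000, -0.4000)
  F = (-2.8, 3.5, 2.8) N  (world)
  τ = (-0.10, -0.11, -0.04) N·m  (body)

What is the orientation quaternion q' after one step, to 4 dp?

q' = (0.7006, -0.5195, -0.0109, 0.4890)

q⊗(0,ω) = (-0.2500000, -0.7863963, -0.4378679, -0.4328428)
q + ½dt·q⊗(0,ω), renormalized = (0.7006, -0.5195, -0.0109, 0.4890)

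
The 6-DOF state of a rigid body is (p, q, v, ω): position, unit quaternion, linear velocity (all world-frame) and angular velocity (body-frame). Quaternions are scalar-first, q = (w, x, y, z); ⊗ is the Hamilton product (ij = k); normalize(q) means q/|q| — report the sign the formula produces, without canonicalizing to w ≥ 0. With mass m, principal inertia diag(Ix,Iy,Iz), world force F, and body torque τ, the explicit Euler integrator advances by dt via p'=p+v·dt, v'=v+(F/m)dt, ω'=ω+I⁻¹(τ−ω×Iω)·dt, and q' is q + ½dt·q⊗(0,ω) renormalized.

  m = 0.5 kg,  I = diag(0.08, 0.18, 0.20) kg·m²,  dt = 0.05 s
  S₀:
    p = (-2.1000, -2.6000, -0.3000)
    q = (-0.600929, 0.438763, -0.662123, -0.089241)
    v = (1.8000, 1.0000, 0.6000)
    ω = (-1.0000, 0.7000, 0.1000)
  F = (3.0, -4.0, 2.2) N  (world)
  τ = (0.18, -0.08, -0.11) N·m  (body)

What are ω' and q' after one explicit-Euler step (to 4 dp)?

ω' = (-0.8884, 0.6744, 0.0900)
q' = (-0.5779, 0.4535, -0.6712, -0.0996)

angular accel α = (2.2325, -0.5111, -0.2000)
ω' = ω + α·dt = (-0.8884, 0.6744, 0.0900)
q⊗(0,ω) = (0.9111732, 0.5971854, -0.3752856, -0.4150818)
updated quaternion q' = (-0.5779, 0.4535, -0.6712, -0.0996)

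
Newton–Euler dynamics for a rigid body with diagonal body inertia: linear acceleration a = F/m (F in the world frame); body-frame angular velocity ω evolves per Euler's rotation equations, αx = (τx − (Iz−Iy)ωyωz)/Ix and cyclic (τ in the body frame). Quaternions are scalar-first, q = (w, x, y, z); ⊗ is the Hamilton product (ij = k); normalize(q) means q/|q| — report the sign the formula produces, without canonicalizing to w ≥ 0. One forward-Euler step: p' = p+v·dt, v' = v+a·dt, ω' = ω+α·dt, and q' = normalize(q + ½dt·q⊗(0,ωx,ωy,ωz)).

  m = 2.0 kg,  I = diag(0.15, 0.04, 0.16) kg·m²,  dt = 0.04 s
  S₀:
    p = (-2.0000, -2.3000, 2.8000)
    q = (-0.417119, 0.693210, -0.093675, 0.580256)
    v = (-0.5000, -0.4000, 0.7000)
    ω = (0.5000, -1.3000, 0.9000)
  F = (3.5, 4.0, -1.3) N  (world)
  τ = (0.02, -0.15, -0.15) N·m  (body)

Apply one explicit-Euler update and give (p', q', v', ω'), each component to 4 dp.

p' = (-2.0200, -2.3160, 2.8280)
q' = (-0.4367, 0.7021, -0.0895, 0.5554)
v' = (-0.4300, -0.3200, 0.6740)
ω' = (0.5428, -1.4455, 0.8446)

ω×(Iω) gyroscopic = (-0.1404, -0.0045, 0.0715)
α = I⁻¹(τ − ω×Iω) = (1.0693, -3.6375, -1.3844)
new body rate ω' = (0.5428, -1.4455, 0.8446)
2q̇ = q⊗(0,ω) = (-0.9906129, 0.4614658, 0.2084937, -1.2297426)
q' = normalize(q + ½dt·q⊗(0,ω)) = (-0.4367, 0.7021, -0.0895, 0.5554)
a = (1.7500, 2.0000, -0.6500)
p + v·dt = (-2.0200, -2.3160, 2.8280)
v + (F/m)dt = (-0.4300, -0.3200, 0.6740)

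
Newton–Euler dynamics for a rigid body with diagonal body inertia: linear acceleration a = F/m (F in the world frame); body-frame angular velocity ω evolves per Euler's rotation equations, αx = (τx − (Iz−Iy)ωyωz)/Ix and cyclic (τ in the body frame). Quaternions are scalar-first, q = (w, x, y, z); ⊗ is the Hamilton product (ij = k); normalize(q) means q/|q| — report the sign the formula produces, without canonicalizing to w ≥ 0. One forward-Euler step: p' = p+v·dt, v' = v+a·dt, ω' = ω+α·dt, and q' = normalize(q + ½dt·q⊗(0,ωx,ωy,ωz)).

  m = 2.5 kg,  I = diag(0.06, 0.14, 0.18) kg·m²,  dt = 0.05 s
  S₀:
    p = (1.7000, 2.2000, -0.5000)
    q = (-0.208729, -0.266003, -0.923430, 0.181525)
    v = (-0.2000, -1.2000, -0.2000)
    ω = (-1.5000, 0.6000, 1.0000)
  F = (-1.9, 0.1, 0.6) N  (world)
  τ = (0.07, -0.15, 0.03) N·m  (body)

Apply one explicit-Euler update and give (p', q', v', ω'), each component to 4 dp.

p' = (1.6900, 2.1400, -0.5100)
q' = (-0.2092, -0.2837, -0.9257, 0.1375)
v' = (-0.2380, -1.1980, -0.1880)
ω' = (-1.4617, 0.4821, 1.0283)

a = (-0.7600, 0.0400, 0.2400)
p' = p + v·dt = (1.6900, 2.1400, -0.5100)
v' = v + a·dt = (-0.2380, -1.1980, -0.1880)
gyro term ω×Iω = (0.0240, 0.1800, -0.0720)
(τ − ω×Iω)/I = (0.7667, -2.3571, 0.5667)
ω' = ω + α·dt = (-1.4617, 0.4821, 1.0283)
Hamilton product q⊗(0,ω) = (-0.0264715, -0.7192515, -0.1315219, -1.7534758)
q' = normalize(q + ½dt·q⊗(0,ω)) = (-0.2092, -0.2837, -0.9257, 0.1375)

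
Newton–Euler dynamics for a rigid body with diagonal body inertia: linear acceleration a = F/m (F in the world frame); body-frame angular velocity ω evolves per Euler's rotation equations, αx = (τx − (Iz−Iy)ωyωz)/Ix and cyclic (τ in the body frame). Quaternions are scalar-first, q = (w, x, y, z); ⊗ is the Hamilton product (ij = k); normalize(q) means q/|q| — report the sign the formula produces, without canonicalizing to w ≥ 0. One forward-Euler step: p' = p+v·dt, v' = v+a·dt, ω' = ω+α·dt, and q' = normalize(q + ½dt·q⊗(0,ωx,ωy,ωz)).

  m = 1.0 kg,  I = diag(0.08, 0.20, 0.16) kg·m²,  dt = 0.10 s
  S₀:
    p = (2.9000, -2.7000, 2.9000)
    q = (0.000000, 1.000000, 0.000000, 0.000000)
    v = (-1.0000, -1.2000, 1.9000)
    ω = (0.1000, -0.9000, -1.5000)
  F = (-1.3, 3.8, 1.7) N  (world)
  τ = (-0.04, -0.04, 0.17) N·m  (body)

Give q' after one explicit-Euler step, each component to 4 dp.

2q̇ = q⊗(0,ω) = (-0.1000000, 0.0000000, 1.5000000, -0.9000000)
q' = normalize(q + ½dt·q⊗(0,ω)) = (-0.0050, 0.9962, 0.0747, -0.0448)

q' = (-0.0050, 0.9962, 0.0747, -0.0448)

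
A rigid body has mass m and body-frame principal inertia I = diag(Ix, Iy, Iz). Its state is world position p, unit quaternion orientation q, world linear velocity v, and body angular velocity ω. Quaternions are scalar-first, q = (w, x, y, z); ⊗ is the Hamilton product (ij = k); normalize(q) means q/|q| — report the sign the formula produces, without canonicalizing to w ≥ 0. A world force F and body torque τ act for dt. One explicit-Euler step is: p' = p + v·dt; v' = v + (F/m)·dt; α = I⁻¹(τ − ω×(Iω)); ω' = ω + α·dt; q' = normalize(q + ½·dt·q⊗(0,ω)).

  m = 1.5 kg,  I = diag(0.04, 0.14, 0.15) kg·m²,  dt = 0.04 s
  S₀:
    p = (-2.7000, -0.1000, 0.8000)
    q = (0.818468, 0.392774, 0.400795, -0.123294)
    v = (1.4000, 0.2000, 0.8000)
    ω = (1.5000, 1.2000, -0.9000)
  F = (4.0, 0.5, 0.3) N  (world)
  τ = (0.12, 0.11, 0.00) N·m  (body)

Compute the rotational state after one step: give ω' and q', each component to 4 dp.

ω' = (1.6308, 1.1890, -0.9480)
q' = (0.7941, 0.4127, 0.4234, -0.1405)

gyro term ω×Iω = (-0.0108, 0.1485, 0.1800)
angular accel α = (3.2700, -0.2750, -1.2000)
ω' = ω + α·dt = (1.6308, 1.1890, -0.9480)
q⊗(0,ω) = (-1.1810796, 1.0149393, 1.1507172, -0.8664849)
updated quaternion q' = (0.7941, 0.4127, 0.4234, -0.1405)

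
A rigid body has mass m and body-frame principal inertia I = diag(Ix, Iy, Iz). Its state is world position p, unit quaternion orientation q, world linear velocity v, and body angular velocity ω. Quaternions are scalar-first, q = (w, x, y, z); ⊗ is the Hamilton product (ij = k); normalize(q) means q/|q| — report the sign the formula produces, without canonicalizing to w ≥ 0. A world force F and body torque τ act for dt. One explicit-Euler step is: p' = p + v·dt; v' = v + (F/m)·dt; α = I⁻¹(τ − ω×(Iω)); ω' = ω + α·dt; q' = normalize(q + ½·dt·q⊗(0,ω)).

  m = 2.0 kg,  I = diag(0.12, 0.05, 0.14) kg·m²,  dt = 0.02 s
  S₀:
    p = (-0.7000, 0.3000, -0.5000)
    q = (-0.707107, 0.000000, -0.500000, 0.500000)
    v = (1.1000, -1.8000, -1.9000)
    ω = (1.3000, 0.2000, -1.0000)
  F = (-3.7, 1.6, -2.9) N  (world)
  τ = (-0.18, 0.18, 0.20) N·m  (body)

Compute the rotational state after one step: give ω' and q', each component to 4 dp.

ω' = (1.2730, 0.2616, -0.9688)
q' = (-0.7010, -0.0052, -0.4948, 0.5135)

precession coupling ω×(Iω) = (-0.0180, 0.0260, -0.0182)
angular accel α = (-1.3500, 3.0800, 1.5586)
ω' = ω + α·dt = (1.2730, 0.2616, -0.9688)
2q̇ = q⊗(0,ω) = (0.6000000, -0.5192391, 0.5085786, 1.3571070)
q + ½dt·q⊗(0,ω), renormalized = (-0.7010, -0.0052, -0.4948, 0.5135)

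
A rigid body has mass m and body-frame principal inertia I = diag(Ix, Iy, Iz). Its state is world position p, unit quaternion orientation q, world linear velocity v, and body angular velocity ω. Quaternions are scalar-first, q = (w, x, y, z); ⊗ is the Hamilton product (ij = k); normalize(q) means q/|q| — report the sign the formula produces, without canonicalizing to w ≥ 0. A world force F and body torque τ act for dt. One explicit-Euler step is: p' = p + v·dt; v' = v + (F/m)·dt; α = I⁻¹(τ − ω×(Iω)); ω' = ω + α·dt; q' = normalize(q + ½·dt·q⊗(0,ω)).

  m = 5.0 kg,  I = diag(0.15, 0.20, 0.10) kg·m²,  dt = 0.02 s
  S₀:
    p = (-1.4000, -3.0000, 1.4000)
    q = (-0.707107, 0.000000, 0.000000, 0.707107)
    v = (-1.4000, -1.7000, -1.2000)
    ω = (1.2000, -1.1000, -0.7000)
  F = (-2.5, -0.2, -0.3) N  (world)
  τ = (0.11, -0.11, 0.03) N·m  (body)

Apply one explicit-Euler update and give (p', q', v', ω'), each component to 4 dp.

a = (-0.5000, -0.0400, -0.0600)
p + v·dt = (-1.4280, -3.0340, 1.3760)
new velocity v' = (-1.4100, -1.7008, -1.2012)
α = I⁻¹(τ − ω×Iω) = (1.2467, -0.3400, 0.9600)
new body rate ω' = (1.2249, -1.1068, -0.6808)
q⊗(0,ω) = (0.4949749, -0.0707107, 1.6263461, 0.4949749)
q' = normalize(q + ½dt·q⊗(0,ω)) = (-0.7020, -0.0007, 0.0163, 0.7119)

p' = (-1.4280, -3.0340, 1.3760)
q' = (-0.7020, -0.0007, 0.0163, 0.7119)
v' = (-1.4100, -1.7008, -1.2012)
ω' = (1.2249, -1.1068, -0.6808)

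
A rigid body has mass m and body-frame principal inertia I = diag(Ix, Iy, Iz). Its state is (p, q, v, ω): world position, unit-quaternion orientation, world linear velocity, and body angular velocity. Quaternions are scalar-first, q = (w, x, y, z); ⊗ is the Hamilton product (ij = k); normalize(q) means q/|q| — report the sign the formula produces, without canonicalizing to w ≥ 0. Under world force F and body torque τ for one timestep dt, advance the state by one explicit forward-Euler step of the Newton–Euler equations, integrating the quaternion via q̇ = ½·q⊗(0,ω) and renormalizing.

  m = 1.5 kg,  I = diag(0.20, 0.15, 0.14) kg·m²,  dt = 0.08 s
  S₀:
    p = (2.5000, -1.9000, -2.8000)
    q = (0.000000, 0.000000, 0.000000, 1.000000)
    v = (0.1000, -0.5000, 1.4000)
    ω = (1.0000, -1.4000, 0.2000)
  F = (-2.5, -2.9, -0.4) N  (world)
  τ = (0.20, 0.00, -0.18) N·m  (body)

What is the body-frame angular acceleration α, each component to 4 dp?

α = (0.9860, -0.0800, -1.7857)

ω×(Iω) gyroscopic = (0.0028, 0.0120, 0.0700)
α = I⁻¹(τ − ω×Iω) = (0.9860, -0.0800, -1.7857)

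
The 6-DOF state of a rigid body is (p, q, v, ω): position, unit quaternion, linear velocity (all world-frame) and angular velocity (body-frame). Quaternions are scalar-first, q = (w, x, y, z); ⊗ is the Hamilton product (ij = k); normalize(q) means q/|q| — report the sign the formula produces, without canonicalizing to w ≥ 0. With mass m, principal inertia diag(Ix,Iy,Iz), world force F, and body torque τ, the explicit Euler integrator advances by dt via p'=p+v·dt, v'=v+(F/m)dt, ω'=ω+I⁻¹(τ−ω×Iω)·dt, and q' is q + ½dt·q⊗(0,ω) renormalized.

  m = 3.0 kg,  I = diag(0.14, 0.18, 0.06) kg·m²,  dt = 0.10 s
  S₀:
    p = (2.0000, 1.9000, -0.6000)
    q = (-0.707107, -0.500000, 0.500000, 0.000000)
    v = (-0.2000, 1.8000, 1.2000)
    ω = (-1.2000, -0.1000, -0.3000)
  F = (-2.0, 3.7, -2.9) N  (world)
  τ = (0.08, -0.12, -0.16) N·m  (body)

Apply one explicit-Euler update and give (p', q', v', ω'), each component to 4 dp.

p' = (1.9800, 2.0800, -0.4800)
q' = (-0.7332, -0.4642, 0.4951, 0.0430)
v' = (-0.2667, 1.9233, 1.1033)
ω' = (-1.1403, -0.1827, -0.5747)

new position p' = (1.9800, 2.0800, -0.4800)
v' = v + a·dt = (-0.2667, 1.9233, 1.1033)
ω×(Iω) gyroscopic = (-0.0036, 0.0288, 0.0048)
(τ − ω×Iω)/I = (0.5971, -0.8267, -2.7467)
new body rate ω' = (-1.1403, -0.1827, -0.5747)
2q̇ = q⊗(0,ω) = (-0.5500000, 0.6985284, -0.0792893, 0.8621321)
q + ½dt·q⊗(0,ω), renormalized = (-0.7332, -0.4642, 0.4951, 0.0430)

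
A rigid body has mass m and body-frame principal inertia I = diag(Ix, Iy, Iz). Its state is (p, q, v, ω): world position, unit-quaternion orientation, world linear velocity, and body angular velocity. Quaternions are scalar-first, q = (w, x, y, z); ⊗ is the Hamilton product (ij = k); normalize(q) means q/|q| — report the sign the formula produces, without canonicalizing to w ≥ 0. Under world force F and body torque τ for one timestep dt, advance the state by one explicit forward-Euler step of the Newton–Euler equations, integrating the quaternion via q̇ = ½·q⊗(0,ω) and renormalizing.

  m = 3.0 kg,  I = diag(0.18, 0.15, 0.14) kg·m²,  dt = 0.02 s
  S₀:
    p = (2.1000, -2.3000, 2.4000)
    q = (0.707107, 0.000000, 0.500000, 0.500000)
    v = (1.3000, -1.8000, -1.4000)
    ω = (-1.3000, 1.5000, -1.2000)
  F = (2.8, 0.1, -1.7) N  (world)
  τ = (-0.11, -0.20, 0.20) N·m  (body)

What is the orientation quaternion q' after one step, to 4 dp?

q' = (0.7054, -0.0227, 0.5040, 0.4979)

2q̇ = q⊗(0,ω) = (-0.1500000, -2.2692391, 0.4106605, -0.1985284)
q' = normalize(q + ½dt·q⊗(0,ω)) = (0.7054, -0.0227, 0.5040, 0.4979)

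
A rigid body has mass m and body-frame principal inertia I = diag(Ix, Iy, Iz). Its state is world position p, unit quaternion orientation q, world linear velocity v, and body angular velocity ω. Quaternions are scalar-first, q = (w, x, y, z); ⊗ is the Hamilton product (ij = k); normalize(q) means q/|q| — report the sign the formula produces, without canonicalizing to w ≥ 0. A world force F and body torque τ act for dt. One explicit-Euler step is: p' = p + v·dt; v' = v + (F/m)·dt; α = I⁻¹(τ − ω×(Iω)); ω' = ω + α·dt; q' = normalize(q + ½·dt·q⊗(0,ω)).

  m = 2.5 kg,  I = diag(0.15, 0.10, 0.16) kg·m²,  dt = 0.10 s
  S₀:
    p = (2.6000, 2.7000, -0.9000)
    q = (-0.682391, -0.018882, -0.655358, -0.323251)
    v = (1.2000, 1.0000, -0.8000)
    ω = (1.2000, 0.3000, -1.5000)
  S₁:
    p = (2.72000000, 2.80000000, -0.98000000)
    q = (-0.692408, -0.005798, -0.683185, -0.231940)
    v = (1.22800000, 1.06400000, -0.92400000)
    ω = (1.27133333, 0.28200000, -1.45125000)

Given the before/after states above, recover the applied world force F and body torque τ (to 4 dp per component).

F = (0.7000, 1.6000, -3.1000)
τ = (0.0800, 0.0000, 0.0600)

Δω = ω₁−ω₀ = (0.07133333, -0.01800000, 0.04875000)
ω₀×(Iω₀) = (-0.0270, 0.0180, -0.0180)
τ = I·(Δω/dt) + ω₀×(Iω₀) = (0.0800, 0.0000, 0.0600)
v₁ − v₀ = (0.02800000, 0.06400000, -0.12400000)
m·(v₁−v₀)/dt = (0.7000, 1.6000, -3.1000)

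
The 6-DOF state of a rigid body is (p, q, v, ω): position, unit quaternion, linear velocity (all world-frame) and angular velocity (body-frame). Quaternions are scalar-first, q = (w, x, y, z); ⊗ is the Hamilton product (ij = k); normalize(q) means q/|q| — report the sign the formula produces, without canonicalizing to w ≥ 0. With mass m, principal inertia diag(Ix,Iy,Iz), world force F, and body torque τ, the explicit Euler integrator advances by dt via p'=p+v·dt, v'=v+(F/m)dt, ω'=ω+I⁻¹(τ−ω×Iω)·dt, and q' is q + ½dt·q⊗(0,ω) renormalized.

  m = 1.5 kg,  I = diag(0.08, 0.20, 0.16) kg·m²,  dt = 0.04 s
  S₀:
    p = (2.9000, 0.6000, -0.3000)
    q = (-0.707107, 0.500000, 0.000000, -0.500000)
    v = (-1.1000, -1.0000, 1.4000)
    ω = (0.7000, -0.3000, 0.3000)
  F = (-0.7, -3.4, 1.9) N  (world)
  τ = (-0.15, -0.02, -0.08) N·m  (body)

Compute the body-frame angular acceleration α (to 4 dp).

α = (-1.9200, -0.0160, -0.3425)

gyro term ω×Iω = (0.0036, -0.0168, -0.0252)
angular accel α = (-1.9200, -0.0160, -0.3425)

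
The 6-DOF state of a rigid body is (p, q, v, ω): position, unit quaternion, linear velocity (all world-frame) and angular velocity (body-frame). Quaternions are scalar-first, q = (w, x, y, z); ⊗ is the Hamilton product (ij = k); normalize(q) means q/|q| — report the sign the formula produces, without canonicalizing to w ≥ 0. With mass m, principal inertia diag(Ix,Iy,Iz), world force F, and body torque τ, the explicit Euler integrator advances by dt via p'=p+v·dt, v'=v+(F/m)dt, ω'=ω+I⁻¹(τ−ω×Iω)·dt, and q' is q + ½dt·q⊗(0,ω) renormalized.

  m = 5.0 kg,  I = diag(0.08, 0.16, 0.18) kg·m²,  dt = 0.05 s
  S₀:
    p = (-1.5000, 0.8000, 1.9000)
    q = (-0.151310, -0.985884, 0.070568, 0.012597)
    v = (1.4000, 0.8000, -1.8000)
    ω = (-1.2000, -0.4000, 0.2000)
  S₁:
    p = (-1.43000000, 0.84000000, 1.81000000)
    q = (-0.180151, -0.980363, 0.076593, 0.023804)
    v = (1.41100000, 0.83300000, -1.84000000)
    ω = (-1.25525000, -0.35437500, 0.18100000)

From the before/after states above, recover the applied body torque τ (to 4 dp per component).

Δω = ω₁−ω₀ = (-0.05525000, 0.04562500, -0.01900000)
precession coupling = (-0.0016, 0.0240, 0.0384)
τ = I·(Δω/dt) + ω₀×(Iω₀) = (-0.0900, 0.1700, -0.0300)

τ = (-0.0900, 0.1700, -0.0300)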